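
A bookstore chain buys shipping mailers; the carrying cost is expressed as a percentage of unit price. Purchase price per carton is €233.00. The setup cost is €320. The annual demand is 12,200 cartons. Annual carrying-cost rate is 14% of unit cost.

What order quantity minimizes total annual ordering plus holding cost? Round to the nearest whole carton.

Carrying cost H = €233 × 14% = €32.6200/carton/yr
EOQ = √(2DS/H) = √(2 × 12,200 × 320 / 32.62)
    = √(239,362.35) ≈ 489.25

489 cartons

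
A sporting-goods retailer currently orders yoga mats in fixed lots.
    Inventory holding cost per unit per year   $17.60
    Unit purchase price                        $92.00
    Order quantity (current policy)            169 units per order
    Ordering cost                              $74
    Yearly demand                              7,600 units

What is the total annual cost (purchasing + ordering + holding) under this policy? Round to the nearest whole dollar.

$704,015

Orders/yr = 7,600/169 = 44.970; ordering cost = 44.970 × $74 = $3,327.81
Average inventory = 169/2 = 84.5; holding cost = 84.5 × $17.6 = $1,487.20
Purchase cost = D·C = 7,600 × 92 = $699,200.00
Total = $3,327.81 + $1,487.20 + $699,200.00 = $704,015.01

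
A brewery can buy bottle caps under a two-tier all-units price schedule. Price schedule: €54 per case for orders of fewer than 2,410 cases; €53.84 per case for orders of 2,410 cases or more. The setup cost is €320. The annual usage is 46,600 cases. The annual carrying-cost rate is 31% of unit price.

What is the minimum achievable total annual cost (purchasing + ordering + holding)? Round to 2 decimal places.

€2,535,243.48

H₁ = 31%×€54 = €16.7400;  H₂ = 31%×€53.84 = €16.6904
EOQ₁ = √(2×46,600×320/16.7400) = 1,334.77  (< 2,410, feasible at tier 1)
EOQ₂ = √(2×46,600×320/16.6904) = 1,336.75  (< 2,410 → use Q = 2,410 at tier-2 price)
TC(tier 1 (EOQ₁), Q≈1,334.8) = €2,538,743.99
TC(tier 2, Q≈2,410.0) = €2,535,243.48
Minimum at tier 2: €2,535,243.48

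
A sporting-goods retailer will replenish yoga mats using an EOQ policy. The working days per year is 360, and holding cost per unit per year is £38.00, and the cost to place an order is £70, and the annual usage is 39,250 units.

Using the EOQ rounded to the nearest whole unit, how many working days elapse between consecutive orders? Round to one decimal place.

3.5 days

2DS/H = 2·39,250·70/38 = 144,605.26
EOQ = √144,605.26 ≈ 380.27 → Q = 380 units
Cycle time = (working days × Q)/D = (360 × 380) / 39,250 = 3.485 days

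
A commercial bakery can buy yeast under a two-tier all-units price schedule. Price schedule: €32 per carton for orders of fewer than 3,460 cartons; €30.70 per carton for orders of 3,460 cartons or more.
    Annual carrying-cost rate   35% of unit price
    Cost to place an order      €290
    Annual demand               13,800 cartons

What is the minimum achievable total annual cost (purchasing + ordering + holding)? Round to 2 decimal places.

€443,405.50

H₁ = 35%×€32 = €11.2000;  H₂ = 35%×€30.70 = €10.7450
EOQ₁ = √(2×13,800×290/11.2000) = 845.37  (< 3,460, feasible at tier 1)
EOQ₂ = √(2×13,800×290/10.7450) = 863.08  (< 3,460 → use Q = 3,460 at tier-2 price)
TC(tier 1 (EOQ₁), Q≈845.4) = €451,068.09
TC(tier 2, Q≈3,460.0) = €443,405.50
Minimum at tier 2: €443,405.50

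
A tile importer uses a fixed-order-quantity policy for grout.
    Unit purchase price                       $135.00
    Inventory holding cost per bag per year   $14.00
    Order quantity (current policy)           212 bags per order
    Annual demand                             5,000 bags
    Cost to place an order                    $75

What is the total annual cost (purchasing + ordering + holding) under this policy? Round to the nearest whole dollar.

Ordering: D/Q × S = 5,000/212 × $75 = $1,768.87
Holding:  Q/2 × H = 212/2 × $14 = $1,484.00
Purchase cost = D·C = 5,000 × 135 = $675,000.00
Total = $1,768.87 + $1,484.00 + $675,000.00 = $678,252.87

$678,253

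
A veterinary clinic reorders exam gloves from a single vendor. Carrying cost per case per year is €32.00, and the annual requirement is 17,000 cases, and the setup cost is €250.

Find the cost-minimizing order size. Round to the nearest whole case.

2DS/H = 2·17,000·250/32 = 265,625.00
EOQ = √265,625.00 ≈ 515.39

515 cases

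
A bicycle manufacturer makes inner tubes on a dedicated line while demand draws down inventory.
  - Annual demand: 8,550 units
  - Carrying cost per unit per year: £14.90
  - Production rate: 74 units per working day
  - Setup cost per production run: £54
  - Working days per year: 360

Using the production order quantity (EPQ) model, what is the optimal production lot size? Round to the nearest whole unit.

302 units

d = 8,550/360 = 23.7500 units/day;  effective holding cost H(1 − d/p) = 14.9·(1 − 23.7500/74) = 10.11791
Q* = √(2DS / H_eff) = √(2·8,550·54 / 10.11791) ≈ 302.10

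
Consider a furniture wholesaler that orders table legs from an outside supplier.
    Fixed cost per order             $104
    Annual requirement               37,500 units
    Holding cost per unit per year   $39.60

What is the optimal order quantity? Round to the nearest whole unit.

EOQ = √(2DS/H) = √(2 × 37,500 × 104 / 39.6)
    = √(196,969.70) ≈ 443.81

444 units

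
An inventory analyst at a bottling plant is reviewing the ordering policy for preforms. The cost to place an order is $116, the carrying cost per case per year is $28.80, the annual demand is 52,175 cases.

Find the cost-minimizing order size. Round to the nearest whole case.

Q* = √(2·D·S / H) = √(2·52,175·116 / 28.8) = √420,298.6 ≈ 648.30

648 cases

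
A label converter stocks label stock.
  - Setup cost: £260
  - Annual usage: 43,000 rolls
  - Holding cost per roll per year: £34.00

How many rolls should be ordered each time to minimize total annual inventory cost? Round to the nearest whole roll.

Q* = √(2·D·S / H) = √(2·43,000·260 / 34) = √657,647.1 ≈ 810.95

811 rolls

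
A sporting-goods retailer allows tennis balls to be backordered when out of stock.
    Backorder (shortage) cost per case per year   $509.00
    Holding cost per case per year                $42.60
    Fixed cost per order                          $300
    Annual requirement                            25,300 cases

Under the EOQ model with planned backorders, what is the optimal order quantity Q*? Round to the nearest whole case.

621 cases

Q* = √(2DS/H) · √((H + b)/b)
   = √(2 × 25,300 × 300 / 42.6) · √((42.6 + 509) / 509)
   = 596.941 × 1.0410 ≈ 621.42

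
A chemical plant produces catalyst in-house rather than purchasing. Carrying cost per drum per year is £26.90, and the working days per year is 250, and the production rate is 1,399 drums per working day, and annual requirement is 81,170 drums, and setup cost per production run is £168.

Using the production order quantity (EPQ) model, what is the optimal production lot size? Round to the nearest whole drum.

Daily demand d = 81,170/250 = 324.680; p = 1399; 1 − d/p = 0.76792
EPQ = √(2DS / (H(1 − d/p)))
    = √(2 × 81,170 × 168 / (26.9 × 0.76792)) ≈ 1,149.04

1,149 drums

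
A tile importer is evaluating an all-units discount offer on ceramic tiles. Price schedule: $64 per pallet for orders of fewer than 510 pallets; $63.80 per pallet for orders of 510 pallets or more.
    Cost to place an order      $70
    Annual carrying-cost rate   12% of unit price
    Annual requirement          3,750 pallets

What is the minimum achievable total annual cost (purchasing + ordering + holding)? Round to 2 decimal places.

$241,716.99

H₁ = 12%×$64 = $7.6800;  H₂ = 12%×$63.80 = $7.6560
EOQ₁ = √(2×3,750×70/7.6800) = 261.46  (< 510, feasible at tier 1)
EOQ₂ = √(2×3,750×70/7.6560) = 261.87  (< 510 → use Q = 510 at tier-2 price)
TC(tier 1 (EOQ₁), Q≈261.5) = $242,007.98
TC(tier 2, Q≈510.0) = $241,716.99
Minimum at tier 2: $241,716.99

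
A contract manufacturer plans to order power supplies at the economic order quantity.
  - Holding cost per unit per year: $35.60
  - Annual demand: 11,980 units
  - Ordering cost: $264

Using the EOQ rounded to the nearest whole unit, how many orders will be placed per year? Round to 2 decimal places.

2DS/H = 2·11,980·264/35.6 = 177,680.90
EOQ = √177,680.90 ≈ 421.52 → Q = 422
Orders per year = D/Q = 11,980 / 422 = 28.389

28.39 orders per year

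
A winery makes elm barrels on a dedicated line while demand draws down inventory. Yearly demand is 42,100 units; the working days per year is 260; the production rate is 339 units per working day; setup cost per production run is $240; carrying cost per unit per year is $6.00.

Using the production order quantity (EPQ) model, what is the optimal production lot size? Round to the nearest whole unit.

d = 42,100/260 = 161.9231 units/day;  effective holding cost H(1 − d/p) = 6·(1 − 161.9231/339) = 3.13410
Q* = √(2DS / H_eff) = √(2·42,100·240 / 3.13410) ≈ 2,539.25

2,539 units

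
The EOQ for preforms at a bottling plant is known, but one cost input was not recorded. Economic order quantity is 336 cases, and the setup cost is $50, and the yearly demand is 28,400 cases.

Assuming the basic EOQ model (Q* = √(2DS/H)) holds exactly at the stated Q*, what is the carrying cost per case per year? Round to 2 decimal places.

EOQ relation: Q² = 2DS/H, so rearrange for the unknown.
H = 2DS / Q² = 2 × 28,400 × 50 / 336² = 25.1559

$25.16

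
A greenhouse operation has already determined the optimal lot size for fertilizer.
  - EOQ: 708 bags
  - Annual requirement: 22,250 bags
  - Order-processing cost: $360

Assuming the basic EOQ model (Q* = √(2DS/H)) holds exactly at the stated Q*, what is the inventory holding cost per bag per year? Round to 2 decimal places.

$31.96

From Q* = √(2DS/H) ⇒ Q*² = 2DS/H.
H = 2DS / Q² = 2 × 22,250 × 360 / 708² = 31.9592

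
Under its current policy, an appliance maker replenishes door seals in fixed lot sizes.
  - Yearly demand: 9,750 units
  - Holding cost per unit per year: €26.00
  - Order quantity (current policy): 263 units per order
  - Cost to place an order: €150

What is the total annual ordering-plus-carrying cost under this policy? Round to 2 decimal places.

Orders/yr = 9,750/263 = 37.072; ordering cost = 37.072 × €150 = €5,560.84
Average inventory = 263/2 = 131.5; holding cost = 131.5 × €26 = €3,419.00
Total = €5,560.84 + €3,419.00 = €8,979.84

€8,979.84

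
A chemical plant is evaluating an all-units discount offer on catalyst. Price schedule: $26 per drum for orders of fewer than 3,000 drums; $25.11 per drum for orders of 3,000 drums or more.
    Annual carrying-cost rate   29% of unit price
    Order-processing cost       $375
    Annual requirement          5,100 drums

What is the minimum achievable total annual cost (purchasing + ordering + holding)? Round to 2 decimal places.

H₁ = 29%×$26 = $7.5400;  H₂ = 29%×$25.11 = $7.2819
EOQ₁ = √(2×5,100×375/7.5400) = 712.25  (< 3,000, feasible at tier 1)
EOQ₂ = √(2×5,100×375/7.2819) = 724.76  (< 3,000 → use Q = 3,000 at tier-2 price)
TC(tier 1 (EOQ₁), Q≈712.2) = $137,970.34
TC(tier 2, Q≈3,000.0) = $139,621.35
Minimum at tier 1 (EOQ₁): $137,970.34

$137,970.34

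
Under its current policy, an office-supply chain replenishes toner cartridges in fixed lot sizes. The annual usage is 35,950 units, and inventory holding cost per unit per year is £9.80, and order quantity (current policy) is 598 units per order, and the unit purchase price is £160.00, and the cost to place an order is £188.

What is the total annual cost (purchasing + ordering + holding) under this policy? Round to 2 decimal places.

Ordering: D/Q × S = 35,950/598 × £188 = £11,302.01
Holding:  Q/2 × H = 598/2 × £9.8 = £2,930.20
Purchase cost = D·C = 35,950 × 160 = £5,752,000.00
Total = £11,302.01 + £2,930.20 + £5,752,000.00 = £5,766,232.21

£5,766,232.21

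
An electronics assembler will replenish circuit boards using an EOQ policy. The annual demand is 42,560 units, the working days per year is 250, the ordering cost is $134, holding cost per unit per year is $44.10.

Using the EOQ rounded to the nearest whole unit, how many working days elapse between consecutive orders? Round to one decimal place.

3.0 days

EOQ = √(2DS/H) = √(2 × 42,560 × 134 / 44.1)
    = √(258,641.27) ≈ 508.57 → Q = 509 units
T = Q/D × 250 days = 509/42,560 × 250 = 2.990 days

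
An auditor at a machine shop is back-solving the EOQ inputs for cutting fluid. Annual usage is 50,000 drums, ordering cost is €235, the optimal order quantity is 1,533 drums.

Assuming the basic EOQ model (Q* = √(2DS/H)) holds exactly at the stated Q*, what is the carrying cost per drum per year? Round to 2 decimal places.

€10.00

From Q* = √(2DS/H) ⇒ Q*² = 2DS/H.
H = 2DS / Q² = 2 × 50,000 × 235 / 1,533² = 9.9996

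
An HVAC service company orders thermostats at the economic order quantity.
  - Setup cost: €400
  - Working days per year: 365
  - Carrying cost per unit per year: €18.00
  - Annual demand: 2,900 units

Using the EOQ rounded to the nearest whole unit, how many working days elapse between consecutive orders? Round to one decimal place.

Q* = √(2·D·S / H) = √(2·2,900·400 / 18) = √128,888.9 ≈ 359.01 → Q = 359 units
Cycle time = (working days × Q)/D = (365 × 359) / 2,900 = 45.184 days

45.2 days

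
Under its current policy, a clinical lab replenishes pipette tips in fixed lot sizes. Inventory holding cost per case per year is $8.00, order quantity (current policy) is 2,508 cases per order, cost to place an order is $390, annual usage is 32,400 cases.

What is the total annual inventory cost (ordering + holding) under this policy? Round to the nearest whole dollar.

$15,070

Orders/yr = 32,400/2,508 = 12.919; ordering cost = 12.919 × $390 = $5,038.28
Average inventory = 2,508/2 = 1254; holding cost = 1254 × $8 = $10,032.00
Total = $5,038.28 + $10,032.00 = $15,070.28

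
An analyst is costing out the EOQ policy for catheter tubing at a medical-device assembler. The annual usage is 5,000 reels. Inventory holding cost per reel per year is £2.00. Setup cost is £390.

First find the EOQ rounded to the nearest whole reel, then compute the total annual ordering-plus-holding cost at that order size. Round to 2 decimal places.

Q* = √(2·D·S / H) = √(2·5,000·390 / 2) = √1,950,000.0 ≈ 1,396.42 → Q = 1,396 reels
Orders/yr = 5,000/1,396 = 3.582; ordering cost = 3.582 × £390 = £1,396.85
Average inventory = 1,396/2 = 698; holding cost = 698 × £2 = £1,396.00
Total = £1,396.85 + £1,396.00 = £2,792.85

£2,792.85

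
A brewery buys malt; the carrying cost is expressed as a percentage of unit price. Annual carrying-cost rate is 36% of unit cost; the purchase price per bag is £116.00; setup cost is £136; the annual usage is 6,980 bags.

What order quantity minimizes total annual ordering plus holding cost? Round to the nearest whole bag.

Holding cost per bag per year: H = 36% × £116 = £41.7600
2DS/H = 2·6,980·136/41.76 = 45,463.60
EOQ = √45,463.60 ≈ 213.22

213 bags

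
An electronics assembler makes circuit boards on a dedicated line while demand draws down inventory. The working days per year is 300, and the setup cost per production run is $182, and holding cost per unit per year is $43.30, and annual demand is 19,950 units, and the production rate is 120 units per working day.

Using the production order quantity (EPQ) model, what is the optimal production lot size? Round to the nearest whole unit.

Daily demand d = 19,950/300 = 66.500; p = 120; 1 − d/p = 0.44583
EPQ = √(2DS / (H(1 − d/p)))
    = √(2 × 19,950 × 182 / (43.3 × 0.44583)) ≈ 613.33

613 units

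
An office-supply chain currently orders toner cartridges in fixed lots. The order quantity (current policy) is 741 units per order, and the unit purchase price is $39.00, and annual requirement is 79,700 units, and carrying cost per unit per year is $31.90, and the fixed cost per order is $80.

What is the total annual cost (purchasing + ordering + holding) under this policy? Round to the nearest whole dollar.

$3,128,724

Annual ordering cost = (D/Q)·S = (79,700/741) × 80 = $8,604.59
Annual holding cost  = (Q/2)·H = (741/2) × 31.9 = $11,818.95
Purchase cost = D·C = 79,700 × 39 = $3,108,300.00
Total = $8,604.59 + $11,818.95 + $3,108,300.00 = $3,128,723.54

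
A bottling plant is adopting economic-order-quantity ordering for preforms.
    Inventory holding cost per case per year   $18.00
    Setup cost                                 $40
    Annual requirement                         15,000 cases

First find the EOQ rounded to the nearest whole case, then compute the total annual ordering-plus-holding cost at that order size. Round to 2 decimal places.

Optimal lot size Q* = (2 × 15,000 × $40 / $18)^½ ≈ 258.20 → Q = 258 cases
Orders/yr = 15,000/258 = 58.140; ordering cost = 58.140 × $40 = $2,325.58
Average inventory = 258/2 = 129; holding cost = 129 × $18 = $2,322.00
Total = $2,325.58 + $2,322.00 = $4,647.58

$4,647.58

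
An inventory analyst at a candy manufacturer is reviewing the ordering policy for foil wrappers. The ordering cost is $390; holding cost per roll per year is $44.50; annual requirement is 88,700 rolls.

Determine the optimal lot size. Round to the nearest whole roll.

1,247 rolls

EOQ = √(2DS/H) = √(2 × 88,700 × 390 / 44.5)
    = √(1,554,741.57) ≈ 1,246.89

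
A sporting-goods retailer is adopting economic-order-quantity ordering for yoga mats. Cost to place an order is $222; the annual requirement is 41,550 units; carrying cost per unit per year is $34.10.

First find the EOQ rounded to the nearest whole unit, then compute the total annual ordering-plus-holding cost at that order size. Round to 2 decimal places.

EOQ = √(2DS/H) = √(2 × 41,550 × 222 / 34.1)
    = √(541,002.93) ≈ 735.53 → Q = 736 units
Annual ordering cost = (D/Q)·S = (41,550/736) × 222 = $12,532.74
Annual holding cost  = (Q/2)·H = (736/2) × 34.1 = $12,548.80
Total = $12,532.74 + $12,548.80 = $25,081.54

$25,081.54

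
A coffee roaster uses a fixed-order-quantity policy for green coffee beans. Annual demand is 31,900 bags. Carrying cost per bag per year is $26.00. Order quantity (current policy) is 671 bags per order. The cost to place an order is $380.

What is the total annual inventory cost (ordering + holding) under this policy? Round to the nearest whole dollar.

$26,789

Orders/yr = 31,900/671 = 47.541; ordering cost = 47.541 × $380 = $18,065.57
Average inventory = 671/2 = 335.5; holding cost = 335.5 × $26 = $8,723.00
Total = $18,065.57 + $8,723.00 = $26,788.57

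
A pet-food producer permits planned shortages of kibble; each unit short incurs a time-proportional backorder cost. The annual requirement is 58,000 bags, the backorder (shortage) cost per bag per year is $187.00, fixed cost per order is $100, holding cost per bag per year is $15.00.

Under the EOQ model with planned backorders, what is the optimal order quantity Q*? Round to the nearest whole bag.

914 bags

Q* = √(2DS/H) · √((H + b)/b)
   = √(2 × 58,000 × 100 / 15) · √((15 + 187) / 187)
   = 879.394 × 1.0393 ≈ 913.98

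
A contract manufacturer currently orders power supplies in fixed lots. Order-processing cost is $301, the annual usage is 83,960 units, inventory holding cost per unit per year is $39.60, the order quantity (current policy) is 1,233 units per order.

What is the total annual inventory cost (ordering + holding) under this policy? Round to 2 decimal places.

Ordering: D/Q × S = 83,960/1,233 × $301 = $20,496.32
Holding:  Q/2 × H = 1,233/2 × $39.6 = $24,413.40
Total = $20,496.32 + $24,413.40 = $44,909.72

$44,909.72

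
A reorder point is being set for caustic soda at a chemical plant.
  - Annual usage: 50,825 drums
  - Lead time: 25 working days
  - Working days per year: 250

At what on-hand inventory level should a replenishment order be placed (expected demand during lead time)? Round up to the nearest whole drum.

5,083 drums

Daily demand d = 50,825 / 250 = 203.300 drums/day
Demand during lead time = 203.300 × 25 = 5,082.50
Reorder point = 5,082.50 → round up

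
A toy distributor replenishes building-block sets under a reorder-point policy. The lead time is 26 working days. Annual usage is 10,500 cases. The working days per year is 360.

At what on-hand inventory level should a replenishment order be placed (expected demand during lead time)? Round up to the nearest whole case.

Daily demand d = 10,500 / 360 = 29.167 cases/day
Demand during lead time = 29.167 × 26 = 758.33
Reorder point = 758.33 → round up

759 cases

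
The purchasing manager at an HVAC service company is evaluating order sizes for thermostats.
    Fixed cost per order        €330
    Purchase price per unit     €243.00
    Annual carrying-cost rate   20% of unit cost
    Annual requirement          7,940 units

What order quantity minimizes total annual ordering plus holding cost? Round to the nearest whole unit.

328 units

H = i·C = 0.2 × €243 = €48.6000 per unit-year
EOQ = √(2DS/H) = √(2 × 7,940 × 330 / 48.6)
    = √(107,827.16) ≈ 328.37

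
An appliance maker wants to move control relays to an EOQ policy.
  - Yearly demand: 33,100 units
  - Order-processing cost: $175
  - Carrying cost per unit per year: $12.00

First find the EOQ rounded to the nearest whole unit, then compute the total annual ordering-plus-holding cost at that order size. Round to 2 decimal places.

Optimal lot size Q* = (2 × 33,100 × $175 / $12)^½ ≈ 982.56 → Q = 983 units
Annual ordering cost = (D/Q)·S = (33,100/983) × 175 = $5,892.68
Annual holding cost  = (Q/2)·H = (983/2) × 12 = $5,898.00
Total = $5,892.68 + $5,898.00 = $11,790.68

$11,790.68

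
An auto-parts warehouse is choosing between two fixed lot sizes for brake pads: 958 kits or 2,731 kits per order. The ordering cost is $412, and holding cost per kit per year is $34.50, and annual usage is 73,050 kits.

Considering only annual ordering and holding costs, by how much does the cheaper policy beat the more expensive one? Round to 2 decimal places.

$10,188.53

Annual cost at Q: ordering D·S/Q plus holding Q·H/2.
TC(958) = (73,050/958)×412 + (958/2)×34.5 = $47,941.58
TC(2,731) = (73,050/2,731)×412 + (2,731/2)×34.5 = $58,130.11
Cheaper: Q = 958.  Difference = $10,188.53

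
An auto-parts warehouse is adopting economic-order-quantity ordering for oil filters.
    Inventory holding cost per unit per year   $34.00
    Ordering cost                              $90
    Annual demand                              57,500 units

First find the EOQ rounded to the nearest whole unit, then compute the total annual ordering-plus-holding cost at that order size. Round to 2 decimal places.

Optimal lot size Q* = (2 × 57,500 × $90 / $34)^½ ≈ 551.74 → Q = 552 units
Annual ordering cost = (D/Q)·S = (57,500/552) × 90 = $9,375.00
Annual holding cost  = (Q/2)·H = (552/2) × 34 = $9,384.00
Total = $9,375.00 + $9,384.00 = $18,759.00

$18,759.00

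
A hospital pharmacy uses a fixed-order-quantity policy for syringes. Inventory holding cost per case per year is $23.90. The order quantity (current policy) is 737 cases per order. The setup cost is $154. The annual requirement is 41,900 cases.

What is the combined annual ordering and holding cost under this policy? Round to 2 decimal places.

$17,562.37

Annual ordering cost = (D/Q)·S = (41,900/737) × 154 = $8,755.22
Annual holding cost  = (Q/2)·H = (737/2) × 23.9 = $8,807.15
Total = $8,755.22 + $8,807.15 = $17,562.37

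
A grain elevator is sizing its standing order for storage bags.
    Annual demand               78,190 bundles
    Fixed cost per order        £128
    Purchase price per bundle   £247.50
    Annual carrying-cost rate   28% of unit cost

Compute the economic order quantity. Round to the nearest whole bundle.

H = i·C = 0.28 × £247.5 = £69.3000 per bundle-year
2DS/H = 2·78,190·128/69.3 = 288,840.40
EOQ = √288,840.40 ≈ 537.44

537 bundles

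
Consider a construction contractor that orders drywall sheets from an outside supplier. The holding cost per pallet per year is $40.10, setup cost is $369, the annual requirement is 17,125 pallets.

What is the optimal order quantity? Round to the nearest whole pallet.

561 pallets

EOQ = √(2DS/H) = √(2 × 17,125 × 369 / 40.1)
    = √(315,168.33) ≈ 561.40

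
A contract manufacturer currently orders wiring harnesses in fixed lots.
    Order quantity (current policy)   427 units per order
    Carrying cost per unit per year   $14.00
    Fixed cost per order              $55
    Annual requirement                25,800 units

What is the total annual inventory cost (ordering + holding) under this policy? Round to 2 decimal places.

$6,312.19

Orders/yr = 25,800/427 = 60.422; ordering cost = 60.422 × $55 = $3,323.19
Average inventory = 427/2 = 213.5; holding cost = 213.5 × $14 = $2,989.00
Total = $3,323.19 + $2,989.00 = $6,312.19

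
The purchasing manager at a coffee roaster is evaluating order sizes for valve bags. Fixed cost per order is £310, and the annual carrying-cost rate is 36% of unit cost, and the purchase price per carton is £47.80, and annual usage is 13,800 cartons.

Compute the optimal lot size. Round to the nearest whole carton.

H = i·C = 0.36 × £47.8 = £17.2080 per carton-year
2DS/H = 2·13,800·310/17.208 = 497,210.60
EOQ = √497,210.60 ≈ 705.13

705 cartons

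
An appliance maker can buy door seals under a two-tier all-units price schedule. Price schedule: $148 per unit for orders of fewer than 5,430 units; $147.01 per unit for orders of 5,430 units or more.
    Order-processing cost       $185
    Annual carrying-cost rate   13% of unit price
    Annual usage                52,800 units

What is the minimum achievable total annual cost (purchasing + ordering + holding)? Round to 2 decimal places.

H₁ = 13%×$148 = $19.2400;  H₂ = 13%×$147.01 = $19.1113
EOQ₁ = √(2×52,800×185/19.2400) = 1,007.66  (< 5,430, feasible at tier 1)
EOQ₂ = √(2×52,800×185/19.1113) = 1,011.05  (< 5,430 → use Q = 5,430 at tier-2 price)
TC(tier 1 (EOQ₁), Q≈1,007.7) = $7,833,787.44
TC(tier 2, Q≈5,430.0) = $7,815,814.07
Minimum at tier 2: $7,815,814.07

$7,815,814.07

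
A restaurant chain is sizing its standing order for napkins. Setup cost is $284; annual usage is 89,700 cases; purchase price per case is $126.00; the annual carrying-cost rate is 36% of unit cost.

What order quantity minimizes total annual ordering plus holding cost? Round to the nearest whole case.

H = i·C = 0.36 × $126 = $45.3600 per case-year
Optimal lot size Q* = (2 × 89,700 × $284 / $45.36)^½ ≈ 1,059.82

1,060 cases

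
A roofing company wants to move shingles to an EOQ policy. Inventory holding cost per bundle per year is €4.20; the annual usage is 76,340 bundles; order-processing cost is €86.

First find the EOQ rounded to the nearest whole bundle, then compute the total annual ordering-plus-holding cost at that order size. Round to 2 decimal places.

Optimal lot size Q* = (2 × 76,340 × €86 / €4.2)^½ ≈ 1,768.14 → Q = 1,768 bundles
Orders/yr = 76,340/1,768 = 43.179; ordering cost = 43.179 × €86 = €3,713.37
Average inventory = 1,768/2 = 884; holding cost = 884 × €4.2 = €3,712.80
Total = €3,713.37 + €3,712.80 = €7,426.17

€7,426.17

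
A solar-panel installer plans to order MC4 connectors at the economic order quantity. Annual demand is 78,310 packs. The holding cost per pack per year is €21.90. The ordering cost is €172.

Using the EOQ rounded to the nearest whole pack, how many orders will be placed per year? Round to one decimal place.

70.6 orders per year

Optimal lot size Q* = (2 × 78,310 × €172 / €21.9)^½ ≈ 1,109.09 → Q = 1,109
Orders per year = D/Q = 78,310 / 1,109 = 70.613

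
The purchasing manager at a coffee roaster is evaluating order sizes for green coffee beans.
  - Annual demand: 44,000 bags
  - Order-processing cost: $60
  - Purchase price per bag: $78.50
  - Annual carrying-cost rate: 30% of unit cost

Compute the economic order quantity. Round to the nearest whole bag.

Carrying cost H = $78.5 × 30% = $23.5500/bag/yr
Optimal lot size Q* = (2 × 44,000 × $60 / $23.55)^½ ≈ 473.50

474 bags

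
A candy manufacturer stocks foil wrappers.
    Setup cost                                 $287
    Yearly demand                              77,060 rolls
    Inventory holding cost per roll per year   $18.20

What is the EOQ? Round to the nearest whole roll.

1,559 rolls

2DS/H = 2·77,060·287/18.2 = 2,430,353.85
EOQ = √2,430,353.85 ≈ 1,558.96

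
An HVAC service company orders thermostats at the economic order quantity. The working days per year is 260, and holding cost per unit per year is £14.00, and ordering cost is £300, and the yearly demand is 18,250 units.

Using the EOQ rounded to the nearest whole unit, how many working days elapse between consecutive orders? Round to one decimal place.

12.6 days

EOQ = √(2DS/H) = √(2 × 18,250 × 300 / 14)
    = √(782,142.86) ≈ 884.39 → Q = 884 units
Cycle time = (working days × Q)/D = (260 × 884) / 18,250 = 12.594 days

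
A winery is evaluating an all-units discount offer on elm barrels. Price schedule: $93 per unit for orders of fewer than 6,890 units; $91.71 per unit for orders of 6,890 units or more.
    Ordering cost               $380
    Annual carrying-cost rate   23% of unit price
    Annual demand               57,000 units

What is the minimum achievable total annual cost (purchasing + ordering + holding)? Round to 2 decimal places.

$5,303,280.11

H₁ = 23%×$93 = $21.3900;  H₂ = 23%×$91.71 = $21.0933
EOQ₁ = √(2×57,000×380/21.3900) = 1,423.11  (< 6,890, feasible at tier 1)
EOQ₂ = √(2×57,000×380/21.0933) = 1,433.09  (< 6,890 → use Q = 6,890 at tier-2 price)
TC(tier 1 (EOQ₁), Q≈1,423.1) = $5,331,440.35
TC(tier 2, Q≈6,890.0) = $5,303,280.11
Minimum at tier 2: $5,303,280.11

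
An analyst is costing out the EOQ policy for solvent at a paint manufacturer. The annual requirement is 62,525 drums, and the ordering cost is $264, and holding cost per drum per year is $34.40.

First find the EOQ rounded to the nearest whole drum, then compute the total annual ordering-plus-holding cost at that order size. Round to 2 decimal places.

Q* = √(2·D·S / H) = √(2·62,525·264 / 34.4) = √959,686.0 ≈ 979.64 → Q = 980 drums
Ordering: D/Q × S = 62,525/980 × $264 = $16,843.47
Holding:  Q/2 × H = 980/2 × $34.4 = $16,856.00
Total = $16,843.47 + $16,856.00 = $33,699.47

$33,699.47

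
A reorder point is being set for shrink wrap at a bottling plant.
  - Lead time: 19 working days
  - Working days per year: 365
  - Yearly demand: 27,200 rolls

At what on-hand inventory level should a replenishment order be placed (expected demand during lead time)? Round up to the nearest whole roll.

1,416 rolls

Daily demand d = 27,200 / 365 = 74.521 rolls/day
Demand during lead time = 74.521 × 19 = 1,415.89
Reorder point = 1,415.89 → round up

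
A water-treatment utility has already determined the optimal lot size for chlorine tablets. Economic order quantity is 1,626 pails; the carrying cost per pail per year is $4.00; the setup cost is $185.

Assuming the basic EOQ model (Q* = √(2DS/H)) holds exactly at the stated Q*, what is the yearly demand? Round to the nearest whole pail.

28,582 pails per year

Since Q* = (2DS/H)^½, squaring gives Q*²·H = 2DS.
D = Q²H / (2S) = 1,626² × 4 / (2 × 185) = 28,582.44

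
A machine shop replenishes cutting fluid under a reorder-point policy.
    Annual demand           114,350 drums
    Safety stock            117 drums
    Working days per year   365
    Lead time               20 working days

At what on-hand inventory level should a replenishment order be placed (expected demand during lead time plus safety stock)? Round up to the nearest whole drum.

Daily demand d = 114,350 / 365 = 313.288 drums/day
Demand during lead time = 313.288 × 20 = 6,265.75
Reorder point = 6,265.75 + 117 = 6,382.75 → round up

6,383 drums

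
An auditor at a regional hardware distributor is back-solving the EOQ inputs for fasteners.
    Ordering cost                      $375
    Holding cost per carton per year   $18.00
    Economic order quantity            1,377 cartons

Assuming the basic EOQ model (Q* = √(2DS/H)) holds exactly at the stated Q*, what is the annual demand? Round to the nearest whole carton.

Since Q* = (2DS/H)^½, squaring gives Q*²·H = 2DS.
D = Q²H / (2S) = 1,377² × 18 / (2 × 375) = 45,507.10

45,507 cartons per year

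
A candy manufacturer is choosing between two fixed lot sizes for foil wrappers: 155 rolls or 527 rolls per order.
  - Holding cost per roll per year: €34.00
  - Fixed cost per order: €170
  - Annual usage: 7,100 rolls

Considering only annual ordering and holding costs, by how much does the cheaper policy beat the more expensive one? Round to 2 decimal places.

€827.23

For each Q, cost = (D/Q)·S + (Q/2)·H.
TC(155) = (7,100/155)×170 + (155/2)×34 = €10,422.10
TC(527) = (7,100/527)×170 + (527/2)×34 = €11,249.32
|ΔTC| = |€10,422.10 − €11,249.32| = €827.23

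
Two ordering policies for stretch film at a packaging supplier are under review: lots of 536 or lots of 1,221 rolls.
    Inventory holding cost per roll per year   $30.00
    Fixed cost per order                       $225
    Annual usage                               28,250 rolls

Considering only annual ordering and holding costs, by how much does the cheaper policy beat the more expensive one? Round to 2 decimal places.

$3,622.10

TC(Q) = (D/Q)S + (Q/2)H
TC(536) = (28,250/536)×225 + (536/2)×30 = $19,898.68
TC(1,221) = (28,250/1,221)×225 + (1,221/2)×30 = $23,520.77
Cheaper: Q = 536.  Difference = $3,622.10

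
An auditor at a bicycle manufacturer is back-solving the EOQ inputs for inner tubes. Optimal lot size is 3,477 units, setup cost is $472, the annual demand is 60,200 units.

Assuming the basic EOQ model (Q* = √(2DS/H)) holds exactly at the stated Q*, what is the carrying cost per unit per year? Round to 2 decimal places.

Since Q* = (2DS/H)^½, squaring gives Q*²·H = 2DS.
H = 2DS / Q² = 2 × 60,200 × 472 / 3,477² = 4.7007

$4.70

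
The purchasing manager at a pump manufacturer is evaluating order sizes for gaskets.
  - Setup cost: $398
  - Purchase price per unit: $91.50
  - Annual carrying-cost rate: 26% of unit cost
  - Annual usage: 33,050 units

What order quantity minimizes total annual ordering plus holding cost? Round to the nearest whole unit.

1,052 units

Carrying cost H = $91.5 × 26% = $23.7900/unit/yr
2DS/H = 2·33,050·398/23.79 = 1,105,834.38
EOQ = √1,105,834.38 ≈ 1,051.59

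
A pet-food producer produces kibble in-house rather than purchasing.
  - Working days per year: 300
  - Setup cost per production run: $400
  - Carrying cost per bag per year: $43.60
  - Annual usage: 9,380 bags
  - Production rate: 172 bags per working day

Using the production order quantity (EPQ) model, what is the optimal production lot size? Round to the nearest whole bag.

459 bags

d = 9,380/300 = 31.2667 bags/day;  effective holding cost H(1 − d/p) = 43.6·(1 − 31.2667/172) = 35.67426
Q* = √(2DS / H_eff) = √(2·9,380·400 / 35.67426) ≈ 458.64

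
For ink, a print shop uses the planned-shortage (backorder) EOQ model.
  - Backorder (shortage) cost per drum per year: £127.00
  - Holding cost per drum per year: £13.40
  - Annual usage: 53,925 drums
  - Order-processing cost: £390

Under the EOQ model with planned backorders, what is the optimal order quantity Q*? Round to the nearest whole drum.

Q* = √(2DS/H) · √((H + b)/b)
   = √(2 × 53,925 × 390 / 13.4) · √((13.4 + 127) / 127)
   = 1,771.699 × 1.0514 ≈ 1,862.82

1,863 drums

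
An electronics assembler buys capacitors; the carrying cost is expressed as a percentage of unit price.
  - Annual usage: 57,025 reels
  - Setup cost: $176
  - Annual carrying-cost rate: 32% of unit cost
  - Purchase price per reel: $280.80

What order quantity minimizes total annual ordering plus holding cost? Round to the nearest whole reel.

Holding cost per reel per year: H = 32% × $280.8 = $89.8560
EOQ = √(2DS/H) = √(2 × 57,025 × 176 / 89.856)
    = √(223,388.53) ≈ 472.64

473 reels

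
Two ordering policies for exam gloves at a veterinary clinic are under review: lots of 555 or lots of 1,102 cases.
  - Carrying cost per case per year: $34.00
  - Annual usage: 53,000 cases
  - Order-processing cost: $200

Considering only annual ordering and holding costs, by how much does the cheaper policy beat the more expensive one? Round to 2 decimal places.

$181.22

For each Q, cost = (D/Q)·S + (Q/2)·H.
TC(555) = (53,000/555)×200 + (555/2)×34 = $28,534.10
TC(1,102) = (53,000/1,102)×200 + (1,102/2)×34 = $28,352.87
Lots of 1,102 are cheaper by $181.22.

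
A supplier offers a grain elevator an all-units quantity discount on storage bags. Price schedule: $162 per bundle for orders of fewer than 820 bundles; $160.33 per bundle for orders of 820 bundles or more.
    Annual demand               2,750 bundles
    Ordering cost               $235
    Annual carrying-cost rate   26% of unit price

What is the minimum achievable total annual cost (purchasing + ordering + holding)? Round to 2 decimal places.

H₁ = 26%×$162 = $42.1200;  H₂ = 26%×$160.33 = $41.6858
EOQ₁ = √(2×2,750×235/42.1200) = 175.17  (< 820, feasible at tier 1)
EOQ₂ = √(2×2,750×235/41.6858) = 176.08  (< 820 → use Q = 820 at tier-2 price)
TC(tier 1 (EOQ₁), Q≈175.2) = $452,878.35
TC(tier 2, Q≈820.0) = $458,786.79
Minimum at tier 1 (EOQ₁): $452,878.35

$452,878.35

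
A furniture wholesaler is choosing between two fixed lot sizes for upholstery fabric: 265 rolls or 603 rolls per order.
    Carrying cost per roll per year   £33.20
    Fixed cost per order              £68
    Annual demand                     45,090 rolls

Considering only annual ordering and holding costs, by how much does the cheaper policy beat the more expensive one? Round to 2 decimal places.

£874.69

For each Q, cost = (D/Q)·S + (Q/2)·H.
TC(265) = (45,090/265)×68 + (265/2)×33.2 = £15,969.26
TC(603) = (45,090/603)×68 + (603/2)×33.2 = £15,094.58
Cheaper: Q = 603.  Difference = £874.69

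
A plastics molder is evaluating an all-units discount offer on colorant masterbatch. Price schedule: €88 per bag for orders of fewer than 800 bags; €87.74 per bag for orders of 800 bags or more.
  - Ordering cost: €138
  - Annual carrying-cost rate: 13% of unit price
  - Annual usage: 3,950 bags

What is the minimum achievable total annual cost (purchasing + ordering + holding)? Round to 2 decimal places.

€351,131.56

H₁ = 13%×€88 = €11.4400;  H₂ = 13%×€87.74 = €11.4062
EOQ₁ = √(2×3,950×138/11.4400) = 308.70  (< 800, feasible at tier 1)
EOQ₂ = √(2×3,950×138/11.4062) = 309.16  (< 800 → use Q = 800 at tier-2 price)
TC(tier 1 (EOQ₁), Q≈308.7) = €351,131.56
TC(tier 2, Q≈800.0) = €351,816.85
Minimum at tier 1 (EOQ₁): €351,131.56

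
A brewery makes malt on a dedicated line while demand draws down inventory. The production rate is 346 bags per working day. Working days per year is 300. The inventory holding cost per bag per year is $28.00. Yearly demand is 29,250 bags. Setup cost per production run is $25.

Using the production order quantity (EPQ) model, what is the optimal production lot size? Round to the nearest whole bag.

Daily demand d = 29,250/300 = 97.500; p = 346; 1 − d/p = 0.71821
EPQ = √(2DS / (H(1 − d/p)))
    = √(2 × 29,250 × 25 / (28 × 0.71821)) ≈ 269.68

270 bags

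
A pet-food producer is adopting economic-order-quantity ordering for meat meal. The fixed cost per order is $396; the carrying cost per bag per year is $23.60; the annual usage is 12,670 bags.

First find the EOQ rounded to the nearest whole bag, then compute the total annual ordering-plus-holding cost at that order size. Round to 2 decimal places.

$15,388.88

Q* = √(2·D·S / H) = √(2·12,670·396 / 23.6) = √425,196.6 ≈ 652.07 → Q = 652 bags
Ordering: D/Q × S = 12,670/652 × $396 = $7,695.28
Holding:  Q/2 × H = 652/2 × $23.6 = $7,693.60
Total = $7,695.28 + $7,693.60 = $15,388.88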